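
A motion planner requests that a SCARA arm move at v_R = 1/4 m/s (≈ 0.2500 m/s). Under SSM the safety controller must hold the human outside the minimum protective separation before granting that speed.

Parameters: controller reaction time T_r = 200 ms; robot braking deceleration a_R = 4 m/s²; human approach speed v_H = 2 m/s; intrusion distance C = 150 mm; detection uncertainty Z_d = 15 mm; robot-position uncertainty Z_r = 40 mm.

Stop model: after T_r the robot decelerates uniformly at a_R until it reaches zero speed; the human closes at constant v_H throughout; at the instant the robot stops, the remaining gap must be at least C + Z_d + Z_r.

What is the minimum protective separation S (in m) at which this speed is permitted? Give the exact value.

S_min = 2521/3200 m = 0.7878 m

braking lasts T_s = (1/4)/4 = 0.0625 s
robot covers v_R·T_r = 0.2500·0.2000 = 0.0500 m before braking
robot under decel: 0.2500²/(2·4.0000) = 0.0078 m
person approaches 2.0000·(0.2000+0.0625) = 0.5250 m
residual clearance needed = 0.1500+0.0150+0.0400 = 0.2050 m
S_min ≈ 0.0500+0.0078+0.5250+0.2050  ⇒  S_min = 2521/3200 m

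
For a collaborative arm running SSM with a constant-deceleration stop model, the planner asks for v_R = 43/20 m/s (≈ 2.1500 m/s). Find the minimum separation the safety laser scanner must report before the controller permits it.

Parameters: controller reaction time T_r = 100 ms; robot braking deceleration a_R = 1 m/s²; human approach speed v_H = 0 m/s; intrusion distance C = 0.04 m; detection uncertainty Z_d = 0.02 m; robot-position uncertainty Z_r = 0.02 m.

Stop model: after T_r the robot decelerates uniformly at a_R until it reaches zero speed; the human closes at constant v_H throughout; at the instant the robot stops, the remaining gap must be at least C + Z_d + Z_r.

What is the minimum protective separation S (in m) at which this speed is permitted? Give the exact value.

S_min = 417/160 m = 2.6063 m

T_s = v_R/a_R = (43/20)/1 = 2.1500 s
robot in T_r: 2.1500·0.1000 = 0.2150 m
braking distance = 2.1500²/(2·1.0000) = 2.3112 m
human over T_r+T_s: 0.0000·(0.1000+2.1500) = 0.0000 m
C+Z_d+Z_r = 0.0400+0.0200+0.0200 = 0.0800 m
S_min ≈ 0.2150+2.3112+0.0000+0.0800  ⇒  S_min = 417/160 m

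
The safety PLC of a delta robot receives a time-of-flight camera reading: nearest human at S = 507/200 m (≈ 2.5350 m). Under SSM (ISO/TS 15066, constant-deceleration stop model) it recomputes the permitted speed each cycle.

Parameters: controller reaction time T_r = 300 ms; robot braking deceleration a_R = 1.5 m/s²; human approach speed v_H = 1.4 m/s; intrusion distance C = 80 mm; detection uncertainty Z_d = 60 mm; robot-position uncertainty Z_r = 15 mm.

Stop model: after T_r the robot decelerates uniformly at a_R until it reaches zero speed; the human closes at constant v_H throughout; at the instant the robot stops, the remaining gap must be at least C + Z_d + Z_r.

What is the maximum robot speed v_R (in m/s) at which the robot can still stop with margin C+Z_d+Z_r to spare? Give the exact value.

v_R_max = 6/5 m/s = 1.2000 m/s

at the boundary: (1/3)·v² + (37/30)·v + (-49/25) = 0
  disc = (37/30)² − 4·(1/3)·(-49/25) = 3721/900 ; √disc = 61/30
  v_R = (−(37/30) + 61/30) / (2·(1/3)) = 6/5 m/s
check:
stop time T_s = (6/5)/(3/2) = 0.8000 s
robot covers v_R·T_r = 1.2000·0.3000 = 0.3600 m before braking
robot under decel: 1.2000²/(2·1.5000) = 0.4800 m
human closes 1.4000·1.1000 = 1.5400 m
margins: 0.0800+0.0600+0.0150 = 0.1550 m
sum ≈ 0.3600+0.4800+1.5400+0.1550 ≈ 2.5350 m = S ✓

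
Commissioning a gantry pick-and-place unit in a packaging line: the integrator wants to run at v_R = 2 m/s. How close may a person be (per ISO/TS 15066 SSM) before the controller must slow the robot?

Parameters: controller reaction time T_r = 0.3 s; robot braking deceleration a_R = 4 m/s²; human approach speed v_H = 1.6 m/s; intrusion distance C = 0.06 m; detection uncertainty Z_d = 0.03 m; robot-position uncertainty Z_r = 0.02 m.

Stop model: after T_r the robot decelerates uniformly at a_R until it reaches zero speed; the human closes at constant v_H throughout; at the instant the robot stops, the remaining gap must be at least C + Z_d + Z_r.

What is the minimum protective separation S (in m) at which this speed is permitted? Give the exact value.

S_min = 249/100 m = 2.4900 m

T_s = v_R/a_R = 2/4 = 0.5000 s
robot covers v_R·T_r = 2.0000·0.3000 = 0.6000 m before braking
braking distance = 2.0000²/(2·4.0000) = 0.5000 m
person approaches 1.6000·(0.3000+0.5000) = 1.2800 m
C+Z_d+Z_r = 0.0600+0.0300+0.0200 = 0.1100 m
S_min ≈ 0.6000+0.5000+1.2800+0.1100  ⇒  S_min = 249/100 m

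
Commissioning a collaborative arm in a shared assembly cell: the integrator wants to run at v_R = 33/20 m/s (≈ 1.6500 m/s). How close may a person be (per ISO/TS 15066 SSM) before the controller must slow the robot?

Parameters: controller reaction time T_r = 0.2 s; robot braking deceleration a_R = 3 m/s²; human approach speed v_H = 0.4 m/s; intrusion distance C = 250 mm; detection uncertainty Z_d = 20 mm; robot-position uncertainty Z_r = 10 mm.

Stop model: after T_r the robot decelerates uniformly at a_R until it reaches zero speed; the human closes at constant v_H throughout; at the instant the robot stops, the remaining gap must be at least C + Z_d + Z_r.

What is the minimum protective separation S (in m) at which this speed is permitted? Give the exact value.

S_min = 1091/800 m = 1.3638 m

stop time T_s = (33/20)/3 = 0.5500 s
robot covers v_R·T_r = 1.6500·0.2000 = 0.3300 m before braking
robot covers 1.6500·0.5500 − ½·3.0000·0.5500² = 0.4537 m while stopping
human over T_r+T_s: 0.4000·(0.2000+0.5500) = 0.3000 m
margins: 0.2500+0.0200+0.0100 = 0.2800 m
S_min ≈ 0.3300+0.4537+0.3000+0.2800  ⇒  S_min = 1091/800 m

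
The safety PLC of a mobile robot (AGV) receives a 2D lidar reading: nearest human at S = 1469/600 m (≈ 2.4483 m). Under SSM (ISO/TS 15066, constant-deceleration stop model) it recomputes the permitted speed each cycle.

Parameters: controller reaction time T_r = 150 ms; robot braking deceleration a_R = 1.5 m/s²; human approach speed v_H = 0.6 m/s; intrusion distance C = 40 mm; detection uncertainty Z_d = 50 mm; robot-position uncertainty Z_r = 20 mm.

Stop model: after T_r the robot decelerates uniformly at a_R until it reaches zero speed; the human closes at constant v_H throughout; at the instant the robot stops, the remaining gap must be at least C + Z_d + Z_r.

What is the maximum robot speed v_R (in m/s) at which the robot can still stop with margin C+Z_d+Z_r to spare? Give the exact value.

at the boundary: (1/3)·v² + (11/20)·v + (-1349/600) = 0
  disc = (11/20)² − 4·(1/3)·(-1349/600) = 11881/3600 ; √disc = 109/60
  v_R = (−(11/20) + 109/60) / (2·(1/3)) = 19/10 m/s
check:
T_s = v_R/a_R = (19/10)/(3/2) = 1.2667 s
reaction-phase robot travel = 1.9000·0.1500 = 0.2850 m
braking distance = 1.9000²/(2·1.5000) = 1.2033 m
person approaches 0.6000·(0.1500+1.2667) = 0.8500 m
residual clearance needed = 0.0400+0.0500+0.0200 = 0.1100 m
sum ≈ 0.2850+1.2033+0.8500+0.1100 ≈ 2.4483 m = S ✓

v_R_max = 19/10 m/s = 1.9000 m/s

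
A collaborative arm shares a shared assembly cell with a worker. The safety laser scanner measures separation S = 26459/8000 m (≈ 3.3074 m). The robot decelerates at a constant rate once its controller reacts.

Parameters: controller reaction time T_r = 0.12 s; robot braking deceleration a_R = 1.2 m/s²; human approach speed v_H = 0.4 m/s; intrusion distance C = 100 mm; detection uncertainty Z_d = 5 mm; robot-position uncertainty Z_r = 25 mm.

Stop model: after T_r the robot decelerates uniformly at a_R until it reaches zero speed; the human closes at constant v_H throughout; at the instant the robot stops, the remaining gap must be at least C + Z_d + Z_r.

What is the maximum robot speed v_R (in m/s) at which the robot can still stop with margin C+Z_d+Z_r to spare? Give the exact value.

quadratic (5/12)·v² + (34/75)·v + (-5007/1600) = 0
  disc = (34/75)² − 4·(5/12)·(-5007/1600) = 1951609/360000 ; √disc = 1397/600
  v_R = (−(34/75) + 1397/600) / (2·(5/12)) = 9/4 m/s
check:
T_s = v_R/a_R = (9/4)/(6/5) = 1.8750 s
reaction-phase robot travel = 2.2500·0.1200 = 0.2700 m
robot under decel: 2.2500²/(2·1.2000) = 2.1094 m
human closes 0.4000·1.9950 = 0.7980 m
residual clearance needed = 0.1000+0.0050+0.0250 = 0.1300 m
sum ≈ 0.2700+2.1094+0.7980+0.1300 ≈ 3.3074 m = S ✓

v_R_max = 9/4 m/s = 2.2500 m/s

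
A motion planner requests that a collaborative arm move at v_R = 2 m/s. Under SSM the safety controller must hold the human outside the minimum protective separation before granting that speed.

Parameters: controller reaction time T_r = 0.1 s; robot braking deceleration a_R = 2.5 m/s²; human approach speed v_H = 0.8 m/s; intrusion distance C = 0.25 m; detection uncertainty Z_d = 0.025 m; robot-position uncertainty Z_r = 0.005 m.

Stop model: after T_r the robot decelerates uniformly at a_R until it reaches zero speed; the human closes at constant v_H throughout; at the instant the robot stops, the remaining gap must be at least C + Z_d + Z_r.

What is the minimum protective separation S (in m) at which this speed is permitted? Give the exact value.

stop time T_s = 2/(5/2) = 0.8000 s
reaction-phase robot travel = 2.0000·0.1000 = 0.2000 m
braking distance = 2.0000²/(2·2.5000) = 0.8000 m
human over T_r+T_s: 0.8000·(0.1000+0.8000) = 0.7200 m
C+Z_d+Z_r = 0.2500+0.0250+0.0050 = 0.2800 m
S_min ≈ 0.2000+0.8000+0.7200+0.2800  ⇒  S_min = 2 m

S_min = 2 m = 2.0000 m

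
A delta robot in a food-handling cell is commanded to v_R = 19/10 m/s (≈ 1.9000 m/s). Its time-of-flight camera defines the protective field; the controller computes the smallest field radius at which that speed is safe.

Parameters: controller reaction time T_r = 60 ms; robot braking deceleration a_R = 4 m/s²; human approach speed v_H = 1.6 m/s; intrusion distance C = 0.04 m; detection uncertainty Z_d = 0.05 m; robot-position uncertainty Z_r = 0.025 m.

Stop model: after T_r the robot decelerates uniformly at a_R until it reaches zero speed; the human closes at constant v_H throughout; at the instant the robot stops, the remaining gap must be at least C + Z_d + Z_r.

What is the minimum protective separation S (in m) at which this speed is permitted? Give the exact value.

S_min = 1229/800 m = 1.5362 m

T_s = v_R/a_R = (19/10)/4 = 0.4750 s
robot covers v_R·T_r = 1.9000·0.0600 = 0.1140 m before braking
robot covers 1.9000·0.4750 − ½·4.0000·0.4750² = 0.4512 m while stopping
person approaches 1.6000·(0.0600+0.4750) = 0.8560 m
residual clearance needed = 0.0400+0.0500+0.0250 = 0.1150 m
S_min ≈ 0.1140+0.4512+0.8560+0.1150  ⇒  S_min = 1229/800 m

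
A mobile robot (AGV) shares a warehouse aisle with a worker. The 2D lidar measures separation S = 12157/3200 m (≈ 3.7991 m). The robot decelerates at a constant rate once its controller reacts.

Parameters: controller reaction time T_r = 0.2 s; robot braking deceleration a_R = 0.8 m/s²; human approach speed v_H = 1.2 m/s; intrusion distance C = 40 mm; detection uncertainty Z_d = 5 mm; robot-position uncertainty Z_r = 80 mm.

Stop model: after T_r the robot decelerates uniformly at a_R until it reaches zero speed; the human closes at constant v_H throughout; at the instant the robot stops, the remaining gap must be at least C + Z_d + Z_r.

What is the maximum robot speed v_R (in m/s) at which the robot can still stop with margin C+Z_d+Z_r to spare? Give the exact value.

collect terms ⇒ (5/8)·v_R² + (17/10)·v_R + (-10989/3200) = 0
  disc = (17/10)² − 4·(5/8)·(-10989/3200) = 73441/6400 ; √disc = 271/80
  v_R = (−(17/10) + 271/80) / (2·(5/8)) = 27/20 m/s
check:
braking lasts T_s = (27/20)/(4/5) = 1.6875 s
robot covers v_R·T_r = 1.3500·0.2000 = 0.2700 m before braking
robot under decel: 1.3500²/(2·0.8000) = 1.1391 m
human closes 1.2000·1.8875 = 2.2650 m
C+Z_d+Z_r = 0.0400+0.0050+0.0800 = 0.1250 m
sum ≈ 0.2700+1.1391+2.2650+0.1250 ≈ 3.7991 m = S ✓

v_R_max = 27/20 m/s = 1.3500 m/s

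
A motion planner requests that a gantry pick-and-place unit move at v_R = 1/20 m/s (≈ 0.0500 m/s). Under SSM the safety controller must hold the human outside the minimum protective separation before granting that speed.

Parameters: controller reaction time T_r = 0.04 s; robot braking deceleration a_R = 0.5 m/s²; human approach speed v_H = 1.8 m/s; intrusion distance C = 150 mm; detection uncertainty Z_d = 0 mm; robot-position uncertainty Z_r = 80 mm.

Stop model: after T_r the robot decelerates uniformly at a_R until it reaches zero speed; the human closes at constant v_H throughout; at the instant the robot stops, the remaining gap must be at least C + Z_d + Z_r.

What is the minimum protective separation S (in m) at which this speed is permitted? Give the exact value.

braking lasts T_s = (1/20)/(1/2) = 0.1000 s
reaction-phase robot travel = 0.0500·0.0400 = 0.0020 m
robot covers 0.0500·0.1000 − ½·0.5000·0.1000² = 0.0025 m while stopping
person approaches 1.8000·(0.0400+0.1000) = 0.2520 m
C+Z_d+Z_r = 0.1500+0.0000+0.0800 = 0.2300 m
S_min ≈ 0.0020+0.0025+0.2520+0.2300  ⇒  S_min = 973/2000 m

S_min = 973/2000 m = 0.4865 m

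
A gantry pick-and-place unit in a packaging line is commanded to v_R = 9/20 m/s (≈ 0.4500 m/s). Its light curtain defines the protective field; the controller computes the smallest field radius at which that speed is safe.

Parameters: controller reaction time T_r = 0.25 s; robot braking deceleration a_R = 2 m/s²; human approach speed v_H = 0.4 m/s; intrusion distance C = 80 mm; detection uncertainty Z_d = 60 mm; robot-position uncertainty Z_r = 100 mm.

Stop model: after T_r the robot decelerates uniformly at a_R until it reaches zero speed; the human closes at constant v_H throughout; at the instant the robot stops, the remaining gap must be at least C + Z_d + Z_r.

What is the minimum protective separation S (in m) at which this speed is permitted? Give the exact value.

S_min = 949/1600 m = 0.5931 m

stop time T_s = (9/20)/2 = 0.2250 s
robot covers v_R·T_r = 0.4500·0.2500 = 0.1125 m before braking
robot under decel: 0.4500²/(2·2.0000) = 0.0506 m
human closes 0.4000·0.4750 = 0.1900 m
residual clearance needed = 0.0800+0.0600+0.1000 = 0.2400 m
S_min ≈ 0.1125+0.0506+0.1900+0.2400  ⇒  S_min = 949/1600 m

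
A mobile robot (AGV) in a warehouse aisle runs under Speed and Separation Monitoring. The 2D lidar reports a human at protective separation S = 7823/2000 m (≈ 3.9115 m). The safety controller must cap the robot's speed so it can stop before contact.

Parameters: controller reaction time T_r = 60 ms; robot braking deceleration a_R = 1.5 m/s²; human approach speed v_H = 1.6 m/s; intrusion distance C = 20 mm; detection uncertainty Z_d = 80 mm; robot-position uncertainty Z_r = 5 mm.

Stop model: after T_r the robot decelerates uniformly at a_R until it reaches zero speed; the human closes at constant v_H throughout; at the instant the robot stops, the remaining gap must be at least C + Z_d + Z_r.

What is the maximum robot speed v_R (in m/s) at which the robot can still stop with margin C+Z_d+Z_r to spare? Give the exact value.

quadratic (1/3)·v² + (169/150)·v + (-7421/2000) = 0
  disc = (169/150)² − 4·(1/3)·(-7421/2000) = 34969/5625 ; √disc = 187/75
  v_R = (−(169/150) + 187/75) / (2·(1/3)) = 41/20 m/s
check:
T_s = v_R/a_R = (41/20)/(3/2) = 1.3667 s
robot covers v_R·T_r = 2.0500·0.0600 = 0.1230 m before braking
braking distance = 2.0500²/(2·1.5000) = 1.4008 m
human over T_r+T_s: 1.6000·(0.0600+1.3667) = 2.2827 m
C+Z_d+Z_r = 0.0200+0.0800+0.0050 = 0.1050 m
sum ≈ 0.1230+1.4008+2.2827+0.1050 ≈ 3.9115 m = S ✓

v_R_max = 41/20 m/s = 2.0500 m/s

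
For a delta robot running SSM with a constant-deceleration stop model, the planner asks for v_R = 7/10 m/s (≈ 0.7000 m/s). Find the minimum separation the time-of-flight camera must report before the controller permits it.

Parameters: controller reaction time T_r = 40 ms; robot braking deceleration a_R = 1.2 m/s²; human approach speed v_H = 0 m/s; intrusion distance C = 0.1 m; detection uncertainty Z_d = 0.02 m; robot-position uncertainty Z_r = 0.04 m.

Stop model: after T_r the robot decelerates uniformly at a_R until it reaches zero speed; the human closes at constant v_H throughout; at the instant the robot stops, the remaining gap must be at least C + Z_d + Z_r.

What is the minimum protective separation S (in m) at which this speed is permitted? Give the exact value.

S_min = 2353/6000 m = 0.3922 m

T_s = v_R/a_R = (7/10)/(6/5) = 0.5833 s
robot in T_r: 0.7000·0.0400 = 0.0280 m
robot under decel: 0.7000²/(2·1.2000) = 0.2042 m
human closes 0.0000·0.6233 = 0.0000 m
residual clearance needed = 0.1000+0.0200+0.0400 = 0.1600 m
S_min ≈ 0.0280+0.2042+0.0000+0.1600  ⇒  S_min = 2353/6000 m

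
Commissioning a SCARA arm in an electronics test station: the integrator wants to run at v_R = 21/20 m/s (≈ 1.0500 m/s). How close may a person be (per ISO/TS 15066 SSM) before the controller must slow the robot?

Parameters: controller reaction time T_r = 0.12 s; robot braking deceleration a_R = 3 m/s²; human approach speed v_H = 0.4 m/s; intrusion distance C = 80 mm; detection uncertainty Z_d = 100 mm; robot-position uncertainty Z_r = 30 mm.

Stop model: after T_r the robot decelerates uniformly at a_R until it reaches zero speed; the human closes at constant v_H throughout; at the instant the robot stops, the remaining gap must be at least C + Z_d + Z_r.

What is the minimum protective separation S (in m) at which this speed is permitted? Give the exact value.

S_min = 2831/4000 m = 0.7077 m

stop time T_s = (21/20)/3 = 0.3500 s
robot covers v_R·T_r = 1.0500·0.1200 = 0.1260 m before braking
braking distance = 1.0500²/(2·3.0000) = 0.1837 m
human closes 0.4000·0.4700 = 0.1880 m
residual clearance needed = 0.0800+0.1000+0.0300 = 0.2100 m
S_min ≈ 0.1260+0.1837+0.1880+0.2100  ⇒  S_min = 2831/4000 m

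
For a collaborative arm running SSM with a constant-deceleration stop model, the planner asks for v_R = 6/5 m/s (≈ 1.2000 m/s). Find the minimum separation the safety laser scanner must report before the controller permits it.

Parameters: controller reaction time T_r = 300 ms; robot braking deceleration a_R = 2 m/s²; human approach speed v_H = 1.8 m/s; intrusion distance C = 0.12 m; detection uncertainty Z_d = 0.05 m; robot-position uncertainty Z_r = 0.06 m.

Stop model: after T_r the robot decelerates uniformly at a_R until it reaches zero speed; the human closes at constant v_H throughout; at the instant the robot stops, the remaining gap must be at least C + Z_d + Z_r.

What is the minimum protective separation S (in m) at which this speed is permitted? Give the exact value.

S_min = 257/100 m = 2.5700 m

T_s = v_R/a_R = (6/5)/2 = 0.6000 s
robot covers v_R·T_r = 1.2000·0.3000 = 0.3600 m before braking
robot covers 1.2000·0.6000 − ½·2.0000·0.6000² = 0.3600 m while stopping
human closes 1.8000·0.9000 = 1.6200 m
residual clearance needed = 0.1200+0.0500+0.0600 = 0.2300 m
S_min ≈ 0.3600+0.3600+1.6200+0.2300  ⇒  S_min = 257/100 m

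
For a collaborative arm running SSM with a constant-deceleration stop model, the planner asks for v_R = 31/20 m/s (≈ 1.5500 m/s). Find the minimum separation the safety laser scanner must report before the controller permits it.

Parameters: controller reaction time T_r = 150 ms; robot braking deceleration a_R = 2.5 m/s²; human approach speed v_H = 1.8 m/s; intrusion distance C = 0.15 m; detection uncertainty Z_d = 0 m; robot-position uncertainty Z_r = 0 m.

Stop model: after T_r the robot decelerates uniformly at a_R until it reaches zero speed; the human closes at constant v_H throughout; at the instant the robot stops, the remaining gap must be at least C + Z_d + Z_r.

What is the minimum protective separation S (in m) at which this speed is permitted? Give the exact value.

T_s = v_R/a_R = (31/20)/(5/2) = 0.6200 s
robot covers v_R·T_r = 1.5500·0.1500 = 0.2325 m before braking
robot under decel: 1.5500²/(2·2.5000) = 0.4805 m
human over T_r+T_s: 1.8000·(0.1500+0.6200) = 1.3860 m
C+Z_d+Z_r = 0.1500+0.0000+0.0000 = 0.1500 m
S_min ≈ 0.2325+0.4805+1.3860+0.1500  ⇒  S_min = 2249/1000 m

S_min = 2249/1000 m = 2.2490 m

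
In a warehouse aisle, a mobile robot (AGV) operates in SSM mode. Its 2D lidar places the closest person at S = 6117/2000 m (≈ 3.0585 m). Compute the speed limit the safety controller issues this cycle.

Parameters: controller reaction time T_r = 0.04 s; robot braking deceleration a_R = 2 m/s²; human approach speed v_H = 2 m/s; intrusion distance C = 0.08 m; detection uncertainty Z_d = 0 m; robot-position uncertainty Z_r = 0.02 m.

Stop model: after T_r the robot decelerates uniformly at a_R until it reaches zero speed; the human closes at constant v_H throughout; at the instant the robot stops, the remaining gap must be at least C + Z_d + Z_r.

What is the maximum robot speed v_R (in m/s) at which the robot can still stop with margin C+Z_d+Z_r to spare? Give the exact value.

v_R_max = 19/10 m/s = 1.9000 m/s

quadratic (1/4)·v² + (26/25)·v + (-5757/2000) = 0
  disc = (26/25)² − 4·(1/4)·(-5757/2000) = 39601/10000 ; √disc = 199/100
  v_R = (−(26/25) + 199/100) / (2·(1/4)) = 19/10 m/s
check:
T_s = v_R/a_R = (19/10)/2 = 0.9500 s
robot covers v_R·T_r = 1.9000·0.0400 = 0.0760 m before braking
robot under decel: 1.9000²/(2·2.0000) = 0.9025 m
human closes 2.0000·0.9900 = 1.9800 m
C+Z_d+Z_r = 0.0800+0.0000+0.0200 = 0.1000 m
sum ≈ 0.0760+0.9025+1.9800+0.1000 ≈ 3.0585 m = S ✓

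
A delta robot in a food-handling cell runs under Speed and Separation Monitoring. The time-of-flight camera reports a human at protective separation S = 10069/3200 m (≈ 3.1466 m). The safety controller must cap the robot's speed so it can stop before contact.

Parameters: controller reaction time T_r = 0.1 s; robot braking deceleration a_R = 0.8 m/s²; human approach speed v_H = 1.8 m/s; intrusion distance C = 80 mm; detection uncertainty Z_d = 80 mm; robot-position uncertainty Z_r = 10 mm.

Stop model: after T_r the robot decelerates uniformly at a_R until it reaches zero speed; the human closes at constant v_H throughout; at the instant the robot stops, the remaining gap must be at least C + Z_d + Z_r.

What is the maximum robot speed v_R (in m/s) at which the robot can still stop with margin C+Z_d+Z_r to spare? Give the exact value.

v_R_max = 19/20 m/s = 0.9500 m/s

collect terms ⇒ (5/8)·v_R² + (47/20)·v_R + (-8949/3200) = 0
  disc = (47/20)² − 4·(5/8)·(-8949/3200) = 80089/6400 ; √disc = 283/80
  v_R = (−(47/20) + 283/80) / (2·(5/8)) = 19/20 m/s
check:
T_s = v_R/a_R = (19/20)/(4/5) = 1.1875 s
reaction-phase robot travel = 0.9500·0.1000 = 0.0950 m
robot under decel: 0.9500²/(2·0.8000) = 0.5641 m
human over T_r+T_s: 1.8000·(0.1000+1.1875) = 2.3175 m
C+Z_d+Z_r = 0.0800+0.0800+0.0100 = 0.1700 m
sum ≈ 0.0950+0.5641+2.3175+0.1700 ≈ 3.1466 m = S ✓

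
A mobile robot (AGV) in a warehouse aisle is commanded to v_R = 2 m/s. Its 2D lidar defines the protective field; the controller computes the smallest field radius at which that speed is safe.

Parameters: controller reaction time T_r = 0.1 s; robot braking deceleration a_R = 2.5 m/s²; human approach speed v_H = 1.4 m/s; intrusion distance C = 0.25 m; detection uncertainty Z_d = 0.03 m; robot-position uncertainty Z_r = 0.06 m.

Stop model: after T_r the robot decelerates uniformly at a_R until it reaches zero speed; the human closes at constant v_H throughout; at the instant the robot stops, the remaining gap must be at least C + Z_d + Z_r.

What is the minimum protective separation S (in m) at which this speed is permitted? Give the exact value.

S_min = 13/5 m = 2.6000 m

stop time T_s = 2/(5/2) = 0.8000 s
robot in T_r: 2.0000·0.1000 = 0.2000 m
robot covers 2.0000·0.8000 − ½·2.5000·0.8000² = 0.8000 m while stopping
human closes 1.4000·0.9000 = 1.2600 m
residual clearance needed = 0.2500+0.0300+0.0600 = 0.3400 m
S_min ≈ 0.2000+0.8000+1.2600+0.3400  ⇒  S_min = 13/5 m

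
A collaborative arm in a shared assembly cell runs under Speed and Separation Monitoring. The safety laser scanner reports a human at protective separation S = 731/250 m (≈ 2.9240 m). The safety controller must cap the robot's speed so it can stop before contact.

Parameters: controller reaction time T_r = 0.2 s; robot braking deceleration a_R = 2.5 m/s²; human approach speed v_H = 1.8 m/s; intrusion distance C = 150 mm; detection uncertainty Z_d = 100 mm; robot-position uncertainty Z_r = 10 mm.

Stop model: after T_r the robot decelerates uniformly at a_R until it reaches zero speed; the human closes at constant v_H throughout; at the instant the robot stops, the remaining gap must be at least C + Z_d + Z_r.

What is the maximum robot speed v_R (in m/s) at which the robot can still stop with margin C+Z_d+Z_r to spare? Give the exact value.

v_R_max = 9/5 m/s = 1.8000 m/s

collect terms ⇒ (1/5)·v_R² + (23/25)·v_R + (-288/125) = 0
  disc = (23/25)² − 4·(1/5)·(-288/125) = 1681/625 ; √disc = 41/25
  v_R = (−(23/25) + 41/25) / (2·(1/5)) = 9/5 m/s
check:
T_s = v_R/a_R = (9/5)/(5/2) = 0.7200 s
robot in T_r: 1.8000·0.2000 = 0.3600 m
robot covers 1.8000·0.7200 − ½·2.5000·0.7200² = 0.6480 m while stopping
person approaches 1.8000·(0.2000+0.7200) = 1.6560 m
C+Z_d+Z_r = 0.1500+0.1000+0.0100 = 0.2600 m
sum ≈ 0.3600+0.6480+1.6560+0.2600 ≈ 2.9240 m = S ✓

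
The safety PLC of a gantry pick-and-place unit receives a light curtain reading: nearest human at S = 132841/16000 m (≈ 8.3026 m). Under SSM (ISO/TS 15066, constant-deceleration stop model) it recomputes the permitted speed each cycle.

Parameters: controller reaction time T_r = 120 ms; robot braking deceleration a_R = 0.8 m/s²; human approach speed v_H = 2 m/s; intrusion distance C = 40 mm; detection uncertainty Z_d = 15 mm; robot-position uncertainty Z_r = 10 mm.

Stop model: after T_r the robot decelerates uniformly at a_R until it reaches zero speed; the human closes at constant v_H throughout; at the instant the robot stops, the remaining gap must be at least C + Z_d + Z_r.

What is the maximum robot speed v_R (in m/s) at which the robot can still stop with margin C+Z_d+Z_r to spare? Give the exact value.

v_R_max = 41/20 m/s = 2.0500 m/s

collect terms ⇒ (5/8)·v_R² + (131/50)·v_R + (-127961/16000) = 0
  disc = (131/50)² − 4·(5/8)·(-127961/16000) = 4297329/160000 ; √disc = 2073/400
  v_R = (−(131/50) + 2073/400) / (2·(5/8)) = 41/20 m/s
check:
T_s = v_R/a_R = (41/20)/(4/5) = 2.5625 s
robot in T_r: 2.0500·0.1200 = 0.2460 m
braking distance = 2.0500²/(2·0.8000) = 2.6266 m
human over T_r+T_s: 2.0000·(0.1200+2.5625) = 5.3650 m
residual clearance needed = 0.0400+0.0150+0.0100 = 0.0650 m
sum ≈ 0.2460+2.6266+5.3650+0.0650 ≈ 8.3026 m = S ✓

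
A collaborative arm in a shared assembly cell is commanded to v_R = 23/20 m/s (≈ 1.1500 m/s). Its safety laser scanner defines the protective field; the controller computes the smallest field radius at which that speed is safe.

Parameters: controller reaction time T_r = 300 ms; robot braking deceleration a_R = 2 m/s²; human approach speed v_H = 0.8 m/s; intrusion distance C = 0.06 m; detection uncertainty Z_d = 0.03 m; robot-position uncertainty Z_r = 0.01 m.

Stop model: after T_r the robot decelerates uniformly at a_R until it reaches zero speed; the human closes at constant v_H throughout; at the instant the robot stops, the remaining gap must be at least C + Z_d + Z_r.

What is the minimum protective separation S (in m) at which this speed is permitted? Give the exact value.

stop time T_s = (23/20)/2 = 0.5750 s
reaction-phase robot travel = 1.1500·0.3000 = 0.3450 m
braking distance = 1.1500²/(2·2.0000) = 0.3306 m
human over T_r+T_s: 0.8000·(0.3000+0.5750) = 0.7000 m
C+Z_d+Z_r = 0.0600+0.0300+0.0100 = 0.1000 m
S_min ≈ 0.3450+0.3306+0.7000+0.1000  ⇒  S_min = 2361/1600 m

S_min = 2361/1600 m = 1.4756 m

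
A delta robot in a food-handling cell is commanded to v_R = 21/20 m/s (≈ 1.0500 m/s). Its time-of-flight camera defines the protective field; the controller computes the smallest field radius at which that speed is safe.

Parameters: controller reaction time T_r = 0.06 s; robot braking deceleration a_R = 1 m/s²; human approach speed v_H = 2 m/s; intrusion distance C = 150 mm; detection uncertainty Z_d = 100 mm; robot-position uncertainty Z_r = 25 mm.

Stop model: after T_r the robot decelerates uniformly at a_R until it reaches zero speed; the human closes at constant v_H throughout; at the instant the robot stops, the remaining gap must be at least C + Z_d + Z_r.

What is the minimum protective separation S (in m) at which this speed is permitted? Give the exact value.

stop time T_s = (21/20)/1 = 1.0500 s
reaction-phase robot travel = 1.0500·0.0600 = 0.0630 m
robot under decel: 1.0500²/(2·1.0000) = 0.5513 m
person approaches 2.0000·(0.0600+1.0500) = 2.2200 m
C+Z_d+Z_r = 0.1500+0.1000+0.0250 = 0.2750 m
S_min ≈ 0.0630+0.5513+2.2200+0.2750  ⇒  S_min = 12437/4000 m

S_min = 12437/4000 m = 3.1092 m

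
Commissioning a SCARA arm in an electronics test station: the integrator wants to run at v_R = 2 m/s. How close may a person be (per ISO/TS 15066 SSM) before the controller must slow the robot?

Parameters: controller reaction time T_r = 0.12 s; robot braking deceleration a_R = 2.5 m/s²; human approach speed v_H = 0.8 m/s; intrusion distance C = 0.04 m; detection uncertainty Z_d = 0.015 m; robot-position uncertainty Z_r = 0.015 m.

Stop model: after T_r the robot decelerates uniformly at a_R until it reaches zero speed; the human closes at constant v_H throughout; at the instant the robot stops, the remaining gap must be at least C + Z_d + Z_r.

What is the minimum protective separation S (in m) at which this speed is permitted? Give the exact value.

T_s = v_R/a_R = 2/(5/2) = 0.8000 s
reaction-phase robot travel = 2.0000·0.1200 = 0.2400 m
robot covers 2.0000·0.8000 − ½·2.5000·0.8000² = 0.8000 m while stopping
human closes 0.8000·0.9200 = 0.7360 m
residual clearance needed = 0.0400+0.0150+0.0150 = 0.0700 m
S_min ≈ 0.2400+0.8000+0.7360+0.0700  ⇒  S_min = 923/500 m

S_min = 923/500 m = 1.8460 m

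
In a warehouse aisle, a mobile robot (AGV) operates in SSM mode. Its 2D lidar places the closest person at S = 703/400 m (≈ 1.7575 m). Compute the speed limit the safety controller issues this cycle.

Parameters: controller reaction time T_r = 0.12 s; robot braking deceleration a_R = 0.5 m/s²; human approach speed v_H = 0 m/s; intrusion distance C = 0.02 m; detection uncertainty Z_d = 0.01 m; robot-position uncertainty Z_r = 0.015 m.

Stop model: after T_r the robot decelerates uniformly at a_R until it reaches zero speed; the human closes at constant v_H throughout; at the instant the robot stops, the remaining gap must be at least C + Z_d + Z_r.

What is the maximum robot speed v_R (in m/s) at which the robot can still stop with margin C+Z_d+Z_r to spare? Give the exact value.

at the boundary: (1)·v² + (3/25)·v + (-137/80) = 0
  disc = (3/25)² − 4·(1)·(-137/80) = 17161/2500 ; √disc = 131/50
  v_R = (−(3/25) + 131/50) / (2·(1)) = 5/4 m/s
check:
stop time T_s = (5/4)/(1/2) = 2.5000 s
robot in T_r: 1.2500·0.1200 = 0.1500 m
robot covers 1.2500·2.5000 − ½·0.5000·2.5000² = 1.5625 m while stopping
human over T_r+T_s: 0.0000·(0.1200+2.5000) = 0.0000 m
C+Z_d+Z_r = 0.0200+0.0100+0.0150 = 0.0450 m
sum ≈ 0.1500+1.5625+0.0000+0.0450 ≈ 1.7575 m = S ✓

v_R_max = 5/4 m/s = 1.2500 m/s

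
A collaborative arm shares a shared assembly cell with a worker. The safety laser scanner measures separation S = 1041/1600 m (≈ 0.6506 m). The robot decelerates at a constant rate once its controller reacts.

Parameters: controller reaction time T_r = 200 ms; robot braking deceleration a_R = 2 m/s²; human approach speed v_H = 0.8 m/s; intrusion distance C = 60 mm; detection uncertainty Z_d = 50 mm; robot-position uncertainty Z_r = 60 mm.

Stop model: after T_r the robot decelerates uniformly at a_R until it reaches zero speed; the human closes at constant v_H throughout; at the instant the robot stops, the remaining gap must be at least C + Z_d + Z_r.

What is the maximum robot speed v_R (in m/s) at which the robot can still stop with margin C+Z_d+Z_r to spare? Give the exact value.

quadratic (1/4)·v² + (3/5)·v + (-513/1600) = 0
  disc = (3/5)² − 4·(1/4)·(-513/1600) = 1089/1600 ; √disc = 33/40
  v_R = (−(3/5) + 33/40) / (2·(1/4)) = 9/20 m/s
check:
T_s = v_R/a_R = (9/20)/2 = 0.2250 s
robot covers v_R·T_r = 0.4500·0.2000 = 0.0900 m before braking
robot under decel: 0.4500²/(2·2.0000) = 0.0506 m
human closes 0.8000·0.4250 = 0.3400 m
residual clearance needed = 0.0600+0.0500+0.0600 = 0.1700 m
sum ≈ 0.0900+0.0506+0.3400+0.1700 ≈ 0.6506 m = S ✓

v_R_max = 9/20 m/s = 0.4500 m/s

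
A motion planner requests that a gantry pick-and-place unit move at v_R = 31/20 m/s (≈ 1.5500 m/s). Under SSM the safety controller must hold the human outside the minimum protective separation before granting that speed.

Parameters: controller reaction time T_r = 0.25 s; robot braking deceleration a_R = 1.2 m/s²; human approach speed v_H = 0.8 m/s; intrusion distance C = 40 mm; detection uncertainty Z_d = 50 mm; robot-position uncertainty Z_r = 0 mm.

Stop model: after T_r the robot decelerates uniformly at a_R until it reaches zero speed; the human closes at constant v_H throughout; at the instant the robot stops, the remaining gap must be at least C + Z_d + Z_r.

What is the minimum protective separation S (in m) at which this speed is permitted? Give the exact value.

S_min = 4339/1600 m = 2.7119 m

T_s = v_R/a_R = (31/20)/(6/5) = 1.2917 s
reaction-phase robot travel = 1.5500·0.2500 = 0.3875 m
robot covers 1.5500·1.2917 − ½·1.2000·1.2917² = 1.0010 m while stopping
human closes 0.8000·1.5417 = 1.2333 m
margins: 0.0400+0.0500+0.0000 = 0.0900 m
S_min ≈ 0.3875+1.0010+1.2333+0.0900  ⇒  S_min = 4339/1600 m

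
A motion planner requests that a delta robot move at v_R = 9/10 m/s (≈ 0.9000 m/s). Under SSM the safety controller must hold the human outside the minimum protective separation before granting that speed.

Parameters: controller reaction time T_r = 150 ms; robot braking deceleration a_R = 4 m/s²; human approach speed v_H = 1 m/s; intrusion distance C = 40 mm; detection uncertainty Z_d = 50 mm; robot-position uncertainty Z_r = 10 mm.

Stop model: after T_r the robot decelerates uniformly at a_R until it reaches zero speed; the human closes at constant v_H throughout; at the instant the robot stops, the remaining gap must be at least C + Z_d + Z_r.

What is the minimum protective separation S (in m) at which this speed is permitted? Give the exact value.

T_s = v_R/a_R = (9/10)/4 = 0.2250 s
robot covers v_R·T_r = 0.9000·0.1500 = 0.1350 m before braking
robot covers 0.9000·0.2250 − ½·4.0000·0.2250² = 0.1013 m while stopping
human closes 1.0000·0.3750 = 0.3750 m
margins: 0.0400+0.0500+0.0100 = 0.1000 m
S_min ≈ 0.1350+0.1013+0.3750+0.1000  ⇒  S_min = 569/800 m

S_min = 569/800 m = 0.7113 m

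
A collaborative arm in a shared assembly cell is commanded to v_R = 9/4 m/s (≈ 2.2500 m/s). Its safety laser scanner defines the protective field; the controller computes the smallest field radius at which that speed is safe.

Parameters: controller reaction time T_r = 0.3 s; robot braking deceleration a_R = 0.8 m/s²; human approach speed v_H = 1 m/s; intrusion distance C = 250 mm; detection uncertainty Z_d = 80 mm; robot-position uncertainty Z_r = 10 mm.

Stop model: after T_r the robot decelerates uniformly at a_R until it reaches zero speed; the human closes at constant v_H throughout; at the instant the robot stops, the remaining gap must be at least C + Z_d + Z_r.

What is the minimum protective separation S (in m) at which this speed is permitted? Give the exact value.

stop time T_s = (9/4)/(4/5) = 2.8125 s
reaction-phase robot travel = 2.2500·0.3000 = 0.6750 m
robot covers 2.2500·2.8125 − ½·0.8000·2.8125² = 3.1641 m while stopping
person approaches 1.0000·(0.3000+2.8125) = 3.1125 m
residual clearance needed = 0.2500+0.0800+0.0100 = 0.3400 m
S_min ≈ 0.6750+3.1641+3.1125+0.3400  ⇒  S_min = 23333/3200 m

S_min = 23333/3200 m = 7.2916 m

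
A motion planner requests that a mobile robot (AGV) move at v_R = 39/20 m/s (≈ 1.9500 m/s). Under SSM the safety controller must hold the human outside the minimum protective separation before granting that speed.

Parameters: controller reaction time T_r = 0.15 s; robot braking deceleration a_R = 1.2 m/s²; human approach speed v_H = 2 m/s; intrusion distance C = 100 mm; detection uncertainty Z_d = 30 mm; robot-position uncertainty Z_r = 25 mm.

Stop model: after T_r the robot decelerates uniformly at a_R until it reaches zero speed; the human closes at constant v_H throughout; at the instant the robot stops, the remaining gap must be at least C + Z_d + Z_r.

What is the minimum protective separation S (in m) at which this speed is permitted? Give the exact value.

stop time T_s = (39/20)/(6/5) = 1.6250 s
reaction-phase robot travel = 1.9500·0.1500 = 0.2925 m
robot under decel: 1.9500²/(2·1.2000) = 1.5844 m
human closes 2.0000·1.7750 = 3.5500 m
C+Z_d+Z_r = 0.1000+0.0300+0.0250 = 0.1550 m
S_min ≈ 0.2925+1.5844+3.5500+0.1550  ⇒  S_min = 8931/1600 m

S_min = 8931/1600 m = 5.5819 m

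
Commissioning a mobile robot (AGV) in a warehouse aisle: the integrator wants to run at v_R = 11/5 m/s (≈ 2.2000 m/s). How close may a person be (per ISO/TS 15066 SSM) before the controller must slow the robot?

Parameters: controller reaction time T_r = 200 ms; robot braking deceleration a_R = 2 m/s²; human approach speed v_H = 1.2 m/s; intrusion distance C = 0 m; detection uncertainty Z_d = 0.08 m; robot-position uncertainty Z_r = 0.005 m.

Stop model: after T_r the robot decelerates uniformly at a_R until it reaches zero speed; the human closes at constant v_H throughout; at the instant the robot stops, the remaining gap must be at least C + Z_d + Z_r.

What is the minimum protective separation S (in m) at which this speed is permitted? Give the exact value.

S_min = 659/200 m = 3.2950 m

stop time T_s = (11/5)/2 = 1.1000 s
reaction-phase robot travel = 2.2000·0.2000 = 0.4400 m
robot under decel: 2.2000²/(2·2.0000) = 1.2100 m
human closes 1.2000·1.3000 = 1.5600 m
residual clearance needed = 0.0000+0.0800+0.0050 = 0.0850 m
S_min ≈ 0.4400+1.2100+1.5600+0.0850  ⇒  S_min = 659/200 m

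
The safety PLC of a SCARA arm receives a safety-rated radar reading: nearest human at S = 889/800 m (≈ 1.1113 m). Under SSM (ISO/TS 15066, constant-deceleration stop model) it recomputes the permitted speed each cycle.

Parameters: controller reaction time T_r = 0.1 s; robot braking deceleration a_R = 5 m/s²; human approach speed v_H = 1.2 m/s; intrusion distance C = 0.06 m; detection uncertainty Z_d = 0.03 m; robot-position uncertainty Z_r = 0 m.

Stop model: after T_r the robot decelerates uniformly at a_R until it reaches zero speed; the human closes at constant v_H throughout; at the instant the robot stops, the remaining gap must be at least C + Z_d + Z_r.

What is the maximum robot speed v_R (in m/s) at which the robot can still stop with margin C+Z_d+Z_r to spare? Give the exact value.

v_R_max = 7/4 m/s = 1.7500 m/s

quadratic (1/10)·v² + (17/50)·v + (-721/800) = 0
  disc = (17/50)² − 4·(1/10)·(-721/800) = 4761/10000 ; √disc = 69/100
  v_R = (−(17/50) + 69/100) / (2·(1/10)) = 7/4 m/s
check:
braking lasts T_s = (7/4)/5 = 0.3500 s
reaction-phase robot travel = 1.7500·0.1000 = 0.1750 m
robot under decel: 1.7500²/(2·5.0000) = 0.3063 m
person approaches 1.2000·(0.1000+0.3500) = 0.5400 m
residual clearance needed = 0.0600+0.0300+0.0000 = 0.0900 m
sum ≈ 0.1750+0.3063+0.5400+0.0900 ≈ 1.1113 m = S ✓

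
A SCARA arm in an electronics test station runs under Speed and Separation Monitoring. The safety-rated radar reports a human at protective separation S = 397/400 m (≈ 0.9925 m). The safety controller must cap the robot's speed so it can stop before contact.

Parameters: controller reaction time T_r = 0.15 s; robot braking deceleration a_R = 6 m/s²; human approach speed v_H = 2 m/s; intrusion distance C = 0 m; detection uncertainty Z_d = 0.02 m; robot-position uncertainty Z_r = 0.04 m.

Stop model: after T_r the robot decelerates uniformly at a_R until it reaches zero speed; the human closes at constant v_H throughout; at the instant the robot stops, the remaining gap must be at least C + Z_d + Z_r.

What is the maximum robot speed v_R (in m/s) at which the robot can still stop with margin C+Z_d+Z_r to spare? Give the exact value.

v_R_max = 11/10 m/s = 1.1000 m/s

collect terms ⇒ (1/12)·v_R² + (29/60)·v_R + (-253/400) = 0
  disc = (29/60)² − 4·(1/12)·(-253/400) = 4/9 ; √disc = 2/3
  v_R = (−(29/60) + 2/3) / (2·(1/12)) = 11/10 m/s
check:
braking lasts T_s = (11/10)/6 = 0.1833 s
robot covers v_R·T_r = 1.1000·0.1500 = 0.1650 m before braking
braking distance = 1.1000²/(2·6.0000) = 0.1008 m
person approaches 2.0000·(0.1500+0.1833) = 0.6667 m
residual clearance needed = 0.0000+0.0200+0.0400 = 0.0600 m
sum ≈ 0.1650+0.1008+0.6667+0.0600 ≈ 0.9925 m = S ✓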